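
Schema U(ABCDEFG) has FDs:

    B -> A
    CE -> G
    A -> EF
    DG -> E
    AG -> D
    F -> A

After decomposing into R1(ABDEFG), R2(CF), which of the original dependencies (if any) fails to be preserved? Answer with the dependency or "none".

Check CE → G: no single fragment contains all of {CEG}, and the restricted closure of {CE} across the fragments never reaches {G}.
B → A is preserved.
A → EF is preserved.
DG → E is preserved.
AG → D is preserved.
F → A is preserved.

CE -> G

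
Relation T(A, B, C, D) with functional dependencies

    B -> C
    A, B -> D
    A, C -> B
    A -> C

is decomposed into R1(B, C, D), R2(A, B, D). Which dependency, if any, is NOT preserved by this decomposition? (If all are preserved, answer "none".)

B → C lies within R1.
A, B → D lies within R2.
A, C → B: restricted closure across fragments reaches B.
A → C: restricted closure across fragments reaches C.
Every dependency is enforceable on the fragments, so the decomposition is dependency-preserving.

none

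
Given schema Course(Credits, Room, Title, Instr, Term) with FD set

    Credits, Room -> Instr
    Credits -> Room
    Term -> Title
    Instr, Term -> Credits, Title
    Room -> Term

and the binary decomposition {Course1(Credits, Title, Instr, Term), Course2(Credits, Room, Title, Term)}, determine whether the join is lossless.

Yes

Common attributes: Course1 ∩ Course2 = {Credits, Title, Term}.
Closure of {Credits, Title, Term}: Credits → Room applies, adding Room; Credits, Room → Instr applies, adding Instr. So (Credits, Title, Term)⁺ = {Credits, Room, Title, Instr, Term}.
This closure contains every attribute of Course1, so Course1 ∩ Course2 → Course1. The join is lossless.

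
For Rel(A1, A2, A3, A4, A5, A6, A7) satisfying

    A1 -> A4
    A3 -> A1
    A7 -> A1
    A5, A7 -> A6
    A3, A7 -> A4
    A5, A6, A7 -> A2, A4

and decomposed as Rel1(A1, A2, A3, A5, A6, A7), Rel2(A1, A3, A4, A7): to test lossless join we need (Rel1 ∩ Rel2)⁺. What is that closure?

A1, A3, A4, A7

Rel1 ∩ Rel2 = {A1, A3, A7}.
A1 → A4 applies, adding A4
Closure: {A1, A3, A4, A7}.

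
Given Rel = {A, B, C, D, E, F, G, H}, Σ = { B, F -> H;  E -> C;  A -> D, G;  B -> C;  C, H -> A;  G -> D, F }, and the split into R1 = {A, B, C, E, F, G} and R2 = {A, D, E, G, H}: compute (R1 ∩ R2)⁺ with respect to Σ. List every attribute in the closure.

R1 ∩ R2 = {A, E, G}.
E → C applies, adding C
A → D, G applies, adding D
G → D, F applies, adding F
Closure: {A, C, D, E, F, G}.

A, C, D, E, F, G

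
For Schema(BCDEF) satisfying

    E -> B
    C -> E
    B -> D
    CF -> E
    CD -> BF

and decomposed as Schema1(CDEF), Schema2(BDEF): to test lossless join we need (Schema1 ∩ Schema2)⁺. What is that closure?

Schema1 ∩ Schema2 = {DEF}.
E → B applies, adding B
Closure: {BDEF}.

BDEF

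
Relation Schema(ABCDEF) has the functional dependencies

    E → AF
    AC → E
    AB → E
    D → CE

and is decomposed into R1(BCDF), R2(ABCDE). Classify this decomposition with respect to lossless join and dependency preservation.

Lossless test: (BCD)⁺ = {ABCDEF}, which contains all of one fragment — lossless.
Dependency preservation: the restricted closure of {E} across the fragments never reaches {AF}, so E → AF cannot be enforced without a join — not preserved.

lossless but not dependency-preserving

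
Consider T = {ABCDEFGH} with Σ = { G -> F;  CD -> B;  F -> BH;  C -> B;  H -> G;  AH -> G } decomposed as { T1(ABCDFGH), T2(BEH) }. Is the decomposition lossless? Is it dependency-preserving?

lossy but dependency-preserving

Lossless test: (BH)⁺ = {BFGH}, which is a superkey of neither fragment — lossy.
Dependency preservation: every FD's attributes lie within a single fragment, so each can be enforced locally — preserved.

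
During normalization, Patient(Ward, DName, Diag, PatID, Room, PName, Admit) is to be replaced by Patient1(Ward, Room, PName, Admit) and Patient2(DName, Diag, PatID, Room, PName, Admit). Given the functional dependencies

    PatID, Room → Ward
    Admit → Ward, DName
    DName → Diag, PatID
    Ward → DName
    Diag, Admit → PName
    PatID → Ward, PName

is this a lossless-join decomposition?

Yes

Common attributes: Patient1 ∩ Patient2 = {Room, PName, Admit}.
Closure of {Room, PName, Admit}: Admit → Ward, DName applies, adding Ward, DName; DName → Diag, PatID applies, adding Diag, PatID. So (Room, PName, Admit)⁺ = {Ward, DName, Diag, PatID, Room, PName, Admit}.
This closure contains every attribute of Patient1, so Patient1 ∩ Patient2 → Patient1. The join is lossless.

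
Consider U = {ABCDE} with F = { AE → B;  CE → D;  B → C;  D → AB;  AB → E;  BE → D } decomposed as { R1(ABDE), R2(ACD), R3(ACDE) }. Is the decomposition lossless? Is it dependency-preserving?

Lossless test (chase): Rows 1 and 3 agree on AE; apply AE→B and equate their B entries. Rows 1 and 3 agree on B; apply B→C and equate their C entries. Rows 1 and 2 agree on D; apply D→AB and equate their AB entries. Rows 1 and 2 agree on AB; apply AB→E and equate their E entries. Row 1 is now all distinguished symbols — the join is lossless.
Dependency preservation: the restricted closure of {B} across the fragments never reaches {C}, so B → C cannot be enforced without a join — not preserved.

lossless but not dependency-preserving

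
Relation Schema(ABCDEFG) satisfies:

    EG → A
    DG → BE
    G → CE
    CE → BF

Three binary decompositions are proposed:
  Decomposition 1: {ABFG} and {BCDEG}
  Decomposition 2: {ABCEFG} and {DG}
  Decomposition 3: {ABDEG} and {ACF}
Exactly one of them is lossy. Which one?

Decomposition 3

Decomposition 1: common = {BG}, closure = {ABCEFG} → lossless.
Decomposition 2: common = {G}, closure = {ABCEFG} → lossless.
Decomposition 3: common = {A}, closure = {A} → lossy.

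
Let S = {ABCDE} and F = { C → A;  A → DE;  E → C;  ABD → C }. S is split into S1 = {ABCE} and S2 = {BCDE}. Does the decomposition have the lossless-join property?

Yes

Common attributes: S1 ∩ S2 = {BCE}.
Closure of {BCE}: C → A applies, adding A; A → DE applies, adding D. So (BCE)⁺ = {ABCDE}.
This closure contains every attribute of S1, so S1 ∩ S2 → S1. The join is lossless.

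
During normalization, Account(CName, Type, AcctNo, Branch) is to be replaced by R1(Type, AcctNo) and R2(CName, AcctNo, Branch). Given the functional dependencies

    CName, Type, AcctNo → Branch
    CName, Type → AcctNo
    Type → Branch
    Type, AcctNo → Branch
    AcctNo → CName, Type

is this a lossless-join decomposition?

Yes

Common attributes: R1 ∩ R2 = {AcctNo}.
Closure of {AcctNo}: AcctNo → CName, Type applies, adding CName, Type; CName, Type, AcctNo → Branch applies, adding Branch. So (AcctNo)⁺ = {CName, Type, AcctNo, Branch}.
This closure contains every attribute of R1, so R1 ∩ R2 → R1. The join is lossless.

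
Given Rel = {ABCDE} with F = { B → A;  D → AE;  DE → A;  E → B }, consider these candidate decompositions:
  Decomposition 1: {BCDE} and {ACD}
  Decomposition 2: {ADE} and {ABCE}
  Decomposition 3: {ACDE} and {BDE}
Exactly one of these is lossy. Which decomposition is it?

Decomposition 2

Decomposition 1: common = {CD}, closure = {ABCDE} → lossless.
Decomposition 2: common = {AE}, closure = {ABE} → lossy.
Decomposition 3: common = {DE}, closure = {ABDE} → lossless.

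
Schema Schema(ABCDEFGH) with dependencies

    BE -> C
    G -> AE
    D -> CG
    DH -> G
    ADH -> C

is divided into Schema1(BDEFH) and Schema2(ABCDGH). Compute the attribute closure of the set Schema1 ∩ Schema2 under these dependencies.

Schema1 ∩ Schema2 = {BDH}.
D → CG applies, adding CG
G → AE applies, adding AE
Closure: {ABCDEGH}.

ABCDEGH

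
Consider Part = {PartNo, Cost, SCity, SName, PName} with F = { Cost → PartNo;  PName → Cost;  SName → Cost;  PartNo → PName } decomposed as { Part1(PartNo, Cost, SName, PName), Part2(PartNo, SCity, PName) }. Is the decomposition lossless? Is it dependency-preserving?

Lossless test: (PartNo, PName)⁺ = {PartNo, Cost, PName}, which is a superkey of neither fragment — lossy.
Dependency preservation: every FD's attributes lie within a single fragment, so each can be enforced locally — preserved.

lossy but dependency-preserving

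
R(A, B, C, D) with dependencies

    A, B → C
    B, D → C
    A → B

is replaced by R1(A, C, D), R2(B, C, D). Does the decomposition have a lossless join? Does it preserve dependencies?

Lossless test: (C, D)⁺ = {C, D}, which is a superkey of neither fragment — lossy.
Dependency preservation: the restricted closure of {A} across the fragments never reaches {B}, so A → B cannot be enforced without a join — not preserved.

lossy and not dependency-preserving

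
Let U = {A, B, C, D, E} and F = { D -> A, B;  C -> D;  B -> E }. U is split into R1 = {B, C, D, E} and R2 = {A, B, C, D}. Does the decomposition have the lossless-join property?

Common attributes: R1 ∩ R2 = {B, C, D}.
Closure of {B, C, D}: D → A, B applies, adding A; B → E applies, adding E. So (B, C, D)⁺ = {A, B, C, D, E}.
This closure contains every attribute of R1, so R1 ∩ R2 → R1. The join is lossless.

Yes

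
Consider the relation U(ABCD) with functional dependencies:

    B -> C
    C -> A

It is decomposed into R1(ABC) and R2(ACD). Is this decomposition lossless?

Common attributes: R1 ∩ R2 = {AC}.
No dependency enlarges {AC}, so (AC)⁺ = {AC}.
The closure contains neither all of R1 = {ABC} nor all of R2 = {ACD}, so the common attributes are not a superkey of either fragment. The join is lossy.

No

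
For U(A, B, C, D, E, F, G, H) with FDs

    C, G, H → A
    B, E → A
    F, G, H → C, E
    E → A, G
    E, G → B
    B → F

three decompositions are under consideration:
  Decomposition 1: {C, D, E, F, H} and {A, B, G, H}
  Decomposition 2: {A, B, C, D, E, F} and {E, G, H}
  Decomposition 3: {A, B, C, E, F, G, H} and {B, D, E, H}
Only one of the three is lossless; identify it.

Decomposition 1: common = {H}, closure = {H} → lossy.
Decomposition 2: common = {E}, closure = {A, B, E, F, G} → lossy.
Decomposition 3: common = {B, E, H}, closure = {A, B, C, E, F, G, H} → lossless.

Decomposition 3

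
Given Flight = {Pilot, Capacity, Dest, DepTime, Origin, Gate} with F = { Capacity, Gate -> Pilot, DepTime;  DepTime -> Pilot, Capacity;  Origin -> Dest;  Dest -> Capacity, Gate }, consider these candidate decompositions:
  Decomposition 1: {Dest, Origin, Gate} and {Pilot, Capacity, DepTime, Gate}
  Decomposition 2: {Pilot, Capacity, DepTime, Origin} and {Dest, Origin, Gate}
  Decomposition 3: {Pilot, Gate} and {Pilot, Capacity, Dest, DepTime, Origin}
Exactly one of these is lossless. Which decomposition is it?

Decomposition 1: common = {Gate}, closure = {Gate} → lossy.
Decomposition 2: common = {Origin}, closure = {Pilot, Capacity, Dest, DepTime, Origin, Gate} → lossless.
Decomposition 3: common = {Pilot}, closure = {Pilot} → lossy.

Decomposition 2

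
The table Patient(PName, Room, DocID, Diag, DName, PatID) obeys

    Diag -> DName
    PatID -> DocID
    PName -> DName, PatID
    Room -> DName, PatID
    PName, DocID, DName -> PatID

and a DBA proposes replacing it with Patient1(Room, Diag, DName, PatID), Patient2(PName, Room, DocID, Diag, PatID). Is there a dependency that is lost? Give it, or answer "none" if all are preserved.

Check PName → DName, PatID: no single fragment contains all of {PName, DName, PatID}, and the restricted closure of {PName} across the fragments never reaches {DName, PatID}.
Diag → DName is preserved.
PatID → DocID is preserved.
Room → DName, PatID is preserved.
PName, DocID, DName → PatID is preserved.

PName -> DName, PatID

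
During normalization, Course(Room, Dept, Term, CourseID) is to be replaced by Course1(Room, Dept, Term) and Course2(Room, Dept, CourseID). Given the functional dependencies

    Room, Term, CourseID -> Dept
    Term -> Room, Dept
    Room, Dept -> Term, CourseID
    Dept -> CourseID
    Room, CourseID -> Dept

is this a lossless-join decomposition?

Yes

Common attributes: Course1 ∩ Course2 = {Room, Dept}.
Closure of {Room, Dept}: Room, Dept → Term, CourseID applies, adding Term, CourseID. So (Room, Dept)⁺ = {Room, Dept, Term, CourseID}.
This closure contains every attribute of Course1, so Course1 ∩ Course2 → Course1. The join is lossless.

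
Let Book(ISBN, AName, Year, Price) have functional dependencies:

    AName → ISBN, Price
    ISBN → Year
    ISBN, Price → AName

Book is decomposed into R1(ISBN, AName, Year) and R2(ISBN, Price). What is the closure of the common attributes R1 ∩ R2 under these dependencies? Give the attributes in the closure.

ISBN, Year

R1 ∩ R2 = {ISBN}.
ISBN → Year applies, adding Year
Closure: {ISBN, Year}.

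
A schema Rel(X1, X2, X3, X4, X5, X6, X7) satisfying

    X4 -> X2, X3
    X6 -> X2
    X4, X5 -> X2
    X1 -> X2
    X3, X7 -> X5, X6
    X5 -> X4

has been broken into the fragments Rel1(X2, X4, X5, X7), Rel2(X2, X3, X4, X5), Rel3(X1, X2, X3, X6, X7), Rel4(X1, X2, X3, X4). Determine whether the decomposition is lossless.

Chase test. Columns are X1, X2, X3, X4, X5, X6, X7; row i has aⱼ where attribute j ∈ Reli, else bᵢⱼ.
Initial tableau (one row per fragment):
  row 1: b11 a2 b13 a4 a5 b16 a7
  row 2: b21 a2 a3 a4 a5 b26 b27
  row 3: a1 a2 a3 b34 b35 a6 a7
  row 4: a1 a2 a3 a4 b45 b46 b47
Rows 1 and 2 agree on X4; apply X4→X2, X3 and equate their X2, X3 entries.
Rows 1 and 3 agree on X3, X7; apply X3, X7→X5, X6 and equate their X5, X6 entries.
Rows 1 and 3 agree on X5; apply X5→X4 and equate their X4 entries.
Row 3 is now all distinguished symbols — the join is lossless.

Yes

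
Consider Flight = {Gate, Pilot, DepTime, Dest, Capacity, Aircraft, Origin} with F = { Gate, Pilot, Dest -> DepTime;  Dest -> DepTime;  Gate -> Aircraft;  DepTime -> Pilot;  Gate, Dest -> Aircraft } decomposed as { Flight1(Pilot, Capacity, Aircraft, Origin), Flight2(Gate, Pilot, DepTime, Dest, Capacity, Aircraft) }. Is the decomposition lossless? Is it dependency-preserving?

lossy but dependency-preserving

Lossless test: (Pilot, Capacity, Aircraft)⁺ = {Pilot, Capacity, Aircraft}, which is a superkey of neither fragment — lossy.
Dependency preservation: every FD's attributes lie within a single fragment, so each can be enforced locally — preserved.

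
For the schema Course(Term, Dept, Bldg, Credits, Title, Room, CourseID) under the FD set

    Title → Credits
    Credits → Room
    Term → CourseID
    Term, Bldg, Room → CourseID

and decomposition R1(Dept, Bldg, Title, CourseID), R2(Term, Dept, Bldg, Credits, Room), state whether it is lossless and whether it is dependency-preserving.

lossy and not dependency-preserving

Lossless test: (Dept, Bldg)⁺ = {Dept, Bldg}, which is a superkey of neither fragment — lossy.
Dependency preservation: the restricted closure of {Title} across the fragments never reaches {Credits}, so Title → Credits cannot be enforced without a join — not preserved.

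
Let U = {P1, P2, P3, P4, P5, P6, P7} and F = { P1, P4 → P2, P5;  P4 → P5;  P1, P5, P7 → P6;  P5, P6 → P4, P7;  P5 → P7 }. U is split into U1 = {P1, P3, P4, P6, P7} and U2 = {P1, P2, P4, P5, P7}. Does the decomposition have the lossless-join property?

Yes

Common attributes: U1 ∩ U2 = {P1, P4, P7}.
Closure of {P1, P4, P7}: P1, P4 → P2, P5 applies, adding P2, P5; P1, P5, P7 → P6 applies, adding P6. So (P1, P4, P7)⁺ = {P1, P2, P4, P5, P6, P7}.
This closure contains every attribute of U2, so U1 ∩ U2 → U2. The join is lossless.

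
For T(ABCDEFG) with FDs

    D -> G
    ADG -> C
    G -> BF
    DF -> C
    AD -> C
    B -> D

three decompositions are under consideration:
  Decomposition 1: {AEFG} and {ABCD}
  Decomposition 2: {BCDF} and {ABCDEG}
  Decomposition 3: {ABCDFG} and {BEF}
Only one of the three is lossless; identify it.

Decomposition 2

Decomposition 1: common = {A}, closure = {A} → lossy.
Decomposition 2: common = {BCD}, closure = {BCDFG} → lossless.
Decomposition 3: common = {BF}, closure = {BCDFG} → lossy.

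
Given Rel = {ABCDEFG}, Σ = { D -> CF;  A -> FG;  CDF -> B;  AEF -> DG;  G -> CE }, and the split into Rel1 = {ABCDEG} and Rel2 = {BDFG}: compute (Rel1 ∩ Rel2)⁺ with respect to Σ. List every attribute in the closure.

BCDEFG

Rel1 ∩ Rel2 = {BDG}.
D → CF applies, adding CF
G → CE applies, adding E
Closure: {BCDEFG}.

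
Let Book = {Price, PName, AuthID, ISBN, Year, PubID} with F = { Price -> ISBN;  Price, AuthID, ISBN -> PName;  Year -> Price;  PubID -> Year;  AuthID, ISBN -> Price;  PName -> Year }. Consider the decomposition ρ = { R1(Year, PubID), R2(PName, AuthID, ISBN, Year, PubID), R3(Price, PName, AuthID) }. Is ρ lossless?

Yes

Chase test. Columns are Price, PName, AuthID, ISBN, Year, PubID; row i has aⱼ where attribute j ∈ Ri, else bᵢⱼ.
Initial tableau (one row per fragment):
  row 1: b11 b12 b13 b14 a5 a6
  row 2: b21 a2 a3 a4 a5 a6
  row 3: a1 a2 a3 b34 b35 b36
Rows 1 and 2 agree on Year; apply Year→Price and equate their Price entries.
Rows 2 and 3 agree on PName; apply PName→Year and equate their Year entries.
Rows 1 and 2 agree on Price; apply Price→ISBN and equate their ISBN entries.
Rows 1 and 3 agree on Year; apply Year→Price and equate their Price entries.
Rows 1 and 3 agree on Price; apply Price→ISBN and equate their ISBN entries.
Row 2 is now all distinguished symbols — the join is lossless.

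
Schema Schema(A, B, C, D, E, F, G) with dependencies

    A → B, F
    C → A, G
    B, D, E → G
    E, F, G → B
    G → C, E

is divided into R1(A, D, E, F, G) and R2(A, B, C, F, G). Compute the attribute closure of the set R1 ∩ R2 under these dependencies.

R1 ∩ R2 = {A, F, G}.
A → B, F applies, adding B
G → C, E applies, adding C, E
Closure: {A, B, C, E, F, G}.

A, B, C, E, F, G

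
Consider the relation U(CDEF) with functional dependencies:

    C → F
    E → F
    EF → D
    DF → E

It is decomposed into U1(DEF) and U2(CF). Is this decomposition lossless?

No

Common attributes: U1 ∩ U2 = {F}.
No dependency enlarges {F}, so (F)⁺ = {F}.
The closure contains neither all of U1 = {DEF} nor all of U2 = {CF}, so the common attributes are not a superkey of either fragment. The join is lossy.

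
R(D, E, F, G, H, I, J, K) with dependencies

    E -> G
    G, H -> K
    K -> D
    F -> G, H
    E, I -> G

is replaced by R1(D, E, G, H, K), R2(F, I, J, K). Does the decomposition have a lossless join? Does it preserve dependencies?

Lossless test: (K)⁺ = {D, K}, which is a superkey of neither fragment — lossy.
Dependency preservation: the restricted closure of {F} across the fragments never reaches {G, H}, so F → G, H cannot be enforced without a join — not preserved.

lossy and not dependency-preserving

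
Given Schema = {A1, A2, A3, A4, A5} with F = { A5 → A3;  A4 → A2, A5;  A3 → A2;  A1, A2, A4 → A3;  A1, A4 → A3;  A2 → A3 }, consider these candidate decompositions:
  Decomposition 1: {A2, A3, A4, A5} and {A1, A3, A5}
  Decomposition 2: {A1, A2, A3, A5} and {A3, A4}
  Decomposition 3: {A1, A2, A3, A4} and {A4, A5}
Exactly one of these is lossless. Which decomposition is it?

Decomposition 3

Decomposition 1: common = {A3, A5}, closure = {A2, A3, A5} → lossy.
Decomposition 2: common = {A3}, closure = {A2, A3} → lossy.
Decomposition 3: common = {A4}, closure = {A2, A3, A4, A5} → lossless.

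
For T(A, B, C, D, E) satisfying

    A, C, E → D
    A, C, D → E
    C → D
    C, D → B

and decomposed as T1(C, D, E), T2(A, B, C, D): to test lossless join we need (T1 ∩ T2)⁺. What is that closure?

T1 ∩ T2 = {C, D}.
C, D → B applies, adding B
Closure: {B, C, D}.

B, C, D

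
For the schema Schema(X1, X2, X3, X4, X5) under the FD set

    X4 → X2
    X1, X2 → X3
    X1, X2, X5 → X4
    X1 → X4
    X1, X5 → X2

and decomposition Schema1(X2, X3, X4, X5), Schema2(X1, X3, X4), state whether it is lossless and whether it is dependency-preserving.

lossy but dependency-preserving

Lossless test: (X3, X4)⁺ = {X2, X3, X4}, which is a superkey of neither fragment — lossy.
Dependency preservation: X1, X2 → X3; X1, X2, X5 → X4; X1, X5 → X2 are not contained in any single fragment, but the restricted closure of each left-hand side across the fragments still reaches the right-hand side; the remaining FDs each lie inside some fragment. All dependencies are preserved.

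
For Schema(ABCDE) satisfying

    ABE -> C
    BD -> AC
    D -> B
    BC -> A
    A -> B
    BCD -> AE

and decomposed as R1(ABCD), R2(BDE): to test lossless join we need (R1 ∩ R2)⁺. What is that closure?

ABCDE

R1 ∩ R2 = {BD}.
BD → AC applies, adding AC
BCD → AE applies, adding E
Closure: {ABCDE}.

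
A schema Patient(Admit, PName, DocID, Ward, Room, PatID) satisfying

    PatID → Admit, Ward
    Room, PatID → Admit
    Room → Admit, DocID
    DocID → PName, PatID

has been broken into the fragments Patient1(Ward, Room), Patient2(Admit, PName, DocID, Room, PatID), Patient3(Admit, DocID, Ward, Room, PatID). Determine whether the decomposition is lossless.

Chase test. Columns are Admit, PName, DocID, Ward, Room, PatID; row i has aⱼ where attribute j ∈ Patienti, else bᵢⱼ.
Initial tableau (one row per fragment):
  row 1: b11 b12 b13 a4 a5 b16
  row 2: a1 a2 a3 b24 a5 a6
  row 3: a1 b32 a3 a4 a5 a6
Rows 2 and 3 agree on PatID; apply PatID→Admit, Ward and equate their Admit, Ward entries.
Rows 1 and 2 agree on Room; apply Room→Admit, DocID and equate their Admit, DocID entries.
Rows 1 and 2 agree on DocID; apply DocID→PName, PatID and equate their PName, PatID entries.
Rows 1 and 3 agree on DocID; apply DocID→PName, PatID and equate their PName, PatID entries.
Row 1 is now all distinguished symbols — the join is lossless.

Yes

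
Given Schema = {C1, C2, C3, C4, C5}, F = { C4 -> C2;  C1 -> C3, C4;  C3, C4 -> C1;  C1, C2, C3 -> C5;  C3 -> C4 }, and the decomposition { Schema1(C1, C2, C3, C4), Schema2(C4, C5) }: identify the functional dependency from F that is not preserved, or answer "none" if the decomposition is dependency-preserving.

Check C1, C2, C3 → C5: no single fragment contains all of {C1, C2, C3, C5}, and the restricted closure of {C1, C2, C3} across the fragments never reaches {C5}.
C4 → C2 is preserved.
C1 → C3, C4 is preserved.
C3, C4 → C1 is preserved.
C3 → C4 is preserved.

C1, C2, C3 -> C5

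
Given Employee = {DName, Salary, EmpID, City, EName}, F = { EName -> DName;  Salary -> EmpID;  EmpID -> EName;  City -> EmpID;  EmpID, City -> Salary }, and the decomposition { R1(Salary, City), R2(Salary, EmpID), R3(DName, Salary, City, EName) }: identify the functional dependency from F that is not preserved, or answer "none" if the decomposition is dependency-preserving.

Check EmpID → EName: no single fragment contains all of {EmpID, EName}, and the restricted closure of {EmpID} across the fragments never reaches {EName}.
EName → DName is preserved.
Salary → EmpID is preserved.
City → EmpID is preserved.
EmpID, City → Salary is preserved.

EmpID -> EName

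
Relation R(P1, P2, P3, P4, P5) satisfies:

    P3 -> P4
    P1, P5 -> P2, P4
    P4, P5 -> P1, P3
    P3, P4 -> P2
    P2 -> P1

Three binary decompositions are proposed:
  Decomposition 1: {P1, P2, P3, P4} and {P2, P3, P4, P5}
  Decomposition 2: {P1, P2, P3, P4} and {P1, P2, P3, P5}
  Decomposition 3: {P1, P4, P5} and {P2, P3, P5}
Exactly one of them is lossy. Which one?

Decomposition 1: common = {P2, P3, P4}, closure = {P1, P2, P3, P4} → lossless.
Decomposition 2: common = {P1, P2, P3}, closure = {P1, P2, P3, P4} → lossless.
Decomposition 3: common = {P5}, closure = {P5} → lossy.

Decomposition 3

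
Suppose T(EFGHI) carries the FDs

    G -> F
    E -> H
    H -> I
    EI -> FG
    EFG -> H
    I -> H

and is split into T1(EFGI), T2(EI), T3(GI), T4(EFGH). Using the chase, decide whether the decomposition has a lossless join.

Yes

Chase test. Columns are EFGHI; row i has aⱼ where attribute j ∈ Ti, else bᵢⱼ.
Initial tableau (one row per fragment):
  row 1: a1 a2 a3 b14 a5
  row 2: a1 b22 b23 b24 a5
  row 3: b31 b32 a3 b34 a5
  row 4: a1 a2 a3 a4 b45
Rows 1 and 3 agree on G; apply G→F and equate their F entries.
Rows 1 and 2 agree on E; apply E→H and equate their H entries.
Rows 1 and 4 agree on E; apply E→H and equate their H entries.
Rows 1 and 4 agree on H; apply H→I and equate their I entries.
Rows 1 and 2 agree on EI; apply EI→FG and equate their FG entries.
Rows 1 and 3 agree on I; apply I→H and equate their H entries.
Row 1 is now all distinguished symbols — the join is lossless.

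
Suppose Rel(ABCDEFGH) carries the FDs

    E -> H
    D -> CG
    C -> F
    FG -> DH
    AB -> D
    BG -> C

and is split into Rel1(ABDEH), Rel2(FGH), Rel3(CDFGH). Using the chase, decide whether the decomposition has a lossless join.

Yes

Chase test. Columns are ABCDEFGH; row i has aⱼ where attribute j ∈ Reli, else bᵢⱼ.
Initial tableau (one row per fragment):
  row 1: a1 a2 b13 a4 a5 b16 b17 a8
  row 2: b21 b22 b23 b24 b25 a6 a7 a8
  row 3: b31 b32 a3 a4 b35 a6 a7 a8
Rows 1 and 3 agree on D; apply D→CG and equate their CG entries.
Rows 1 and 3 agree on C; apply C→F and equate their F entries.
Rows 1 and 2 agree on FG; apply FG→DH and equate their DH entries.
Rows 1 and 2 agree on D; apply D→CG and equate their CG entries.
Row 1 is now all distinguished symbols — the join is lossless.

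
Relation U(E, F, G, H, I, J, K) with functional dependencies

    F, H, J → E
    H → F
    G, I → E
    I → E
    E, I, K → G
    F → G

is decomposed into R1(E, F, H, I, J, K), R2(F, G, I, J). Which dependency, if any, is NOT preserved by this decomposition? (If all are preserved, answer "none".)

E, I, K → G

Check E, I, K → G: no single fragment contains all of {E, G, I, K}, and the restricted closure of {E, I, K} across the fragments never reaches {G}.
F, H, J → E is preserved.
H → F is preserved.
G, I → E is preserved.
I → E is preserved.
F → G is preserved.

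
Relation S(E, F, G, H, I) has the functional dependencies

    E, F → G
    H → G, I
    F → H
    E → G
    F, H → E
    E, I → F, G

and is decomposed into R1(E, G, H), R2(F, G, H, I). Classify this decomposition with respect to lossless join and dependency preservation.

lossy and not dependency-preserving

Lossless test: (G, H)⁺ = {G, H, I}, which is a superkey of neither fragment — lossy.
Dependency preservation: the restricted closure of {F, H} across the fragments never reaches {E}, so F, H → E cannot be enforced without a join — not preserved.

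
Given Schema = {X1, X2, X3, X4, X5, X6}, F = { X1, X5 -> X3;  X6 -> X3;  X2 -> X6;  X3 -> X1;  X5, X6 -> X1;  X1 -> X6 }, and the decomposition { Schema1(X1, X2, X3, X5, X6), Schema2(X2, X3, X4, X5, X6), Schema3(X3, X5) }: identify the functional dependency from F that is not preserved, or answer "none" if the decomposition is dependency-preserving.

none

X1, X5 → X3 lies within Schema1.
X6 → X3 lies within Schema1.
X2 → X6 lies within Schema1.
X3 → X1 lies within Schema1.
X5, X6 → X1 lies within Schema1.
X1 → X6 lies within Schema1.
Every dependency is enforceable on the fragments, so the decomposition is dependency-preserving.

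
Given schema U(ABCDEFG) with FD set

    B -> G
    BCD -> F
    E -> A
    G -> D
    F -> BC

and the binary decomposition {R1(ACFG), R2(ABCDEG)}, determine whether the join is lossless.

No

Common attributes: R1 ∩ R2 = {ACG}.
Closure of {ACG}: G → D applies, adding D. So (ACG)⁺ = {ACDG}.
The closure contains neither all of R1 = {ACFG} nor all of R2 = {ABCDEG}, so the common attributes are not a superkey of either fragment. The join is lossy.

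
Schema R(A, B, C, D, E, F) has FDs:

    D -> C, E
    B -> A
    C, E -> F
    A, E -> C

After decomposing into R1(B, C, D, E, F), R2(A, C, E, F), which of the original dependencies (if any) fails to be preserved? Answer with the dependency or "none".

B -> A

Check B → A: no single fragment contains all of {A, B}, and the restricted closure of {B} across the fragments never reaches {A}.
D → C, E is preserved.
C, E → F is preserved.
A, E → C is preserved.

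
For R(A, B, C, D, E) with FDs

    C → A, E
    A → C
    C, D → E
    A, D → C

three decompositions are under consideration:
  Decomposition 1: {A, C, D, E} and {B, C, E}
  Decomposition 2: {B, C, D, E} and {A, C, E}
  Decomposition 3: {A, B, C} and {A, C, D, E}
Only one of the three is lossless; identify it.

Decomposition 2

Decomposition 1: common = {C, E}, closure = {A, C, E} → lossy.
Decomposition 2: common = {C, E}, closure = {A, C, E} → lossless.
Decomposition 3: common = {A, C}, closure = {A, C, E} → lossy.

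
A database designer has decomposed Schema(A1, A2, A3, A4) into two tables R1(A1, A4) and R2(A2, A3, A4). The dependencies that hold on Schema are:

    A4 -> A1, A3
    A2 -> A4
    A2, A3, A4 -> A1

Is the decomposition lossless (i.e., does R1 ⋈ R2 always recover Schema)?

Yes

Common attributes: R1 ∩ R2 = {A4}.
Closure of {A4}: A4 → A1, A3 applies, adding A1, A3. So (A4)⁺ = {A1, A3, A4}.
This closure contains every attribute of R1, so R1 ∩ R2 → R1. The join is lossless.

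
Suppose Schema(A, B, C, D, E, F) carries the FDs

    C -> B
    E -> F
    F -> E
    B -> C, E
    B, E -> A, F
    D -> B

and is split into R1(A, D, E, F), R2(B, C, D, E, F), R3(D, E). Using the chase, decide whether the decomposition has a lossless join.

Chase test. Columns are A, B, C, D, E, F; row i has aⱼ where attribute j ∈ Ri, else bᵢⱼ.
Initial tableau (one row per fragment):
  row 1: a1 b12 b13 a4 a5 a6
  row 2: b21 a2 a3 a4 a5 a6
  row 3: b31 b32 b33 a4 a5 b36
Rows 1 and 3 agree on E; apply E→F and equate their F entries.
Rows 1 and 2 agree on D; apply D→B and equate their B entries.
Rows 1 and 3 agree on D; apply D→B and equate their B entries.
Rows 1 and 2 agree on B; apply B→C, E and equate their C, E entries.
Rows 1 and 3 agree on B; apply B→C, E and equate their C, E entries.
Rows 1 and 2 agree on B, E; apply B, E→A, F and equate their A, F entries.
Rows 1 and 3 agree on B, E; apply B, E→A, F and equate their A, F entries.
Row 1 is now all distinguished symbols — the join is lossless.

Yes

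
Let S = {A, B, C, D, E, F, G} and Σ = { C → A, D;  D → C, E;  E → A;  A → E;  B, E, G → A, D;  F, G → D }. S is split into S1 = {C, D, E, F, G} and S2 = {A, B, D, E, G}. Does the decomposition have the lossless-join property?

Common attributes: S1 ∩ S2 = {D, E, G}.
Closure of {D, E, G}: D → C, E applies, adding C; E → A applies, adding A. So (D, E, G)⁺ = {A, C, D, E, G}.
The closure contains neither all of S1 = {C, D, E, F, G} nor all of S2 = {A, B, D, E, G}, so the common attributes are not a superkey of either fragment. The join is lossy.

No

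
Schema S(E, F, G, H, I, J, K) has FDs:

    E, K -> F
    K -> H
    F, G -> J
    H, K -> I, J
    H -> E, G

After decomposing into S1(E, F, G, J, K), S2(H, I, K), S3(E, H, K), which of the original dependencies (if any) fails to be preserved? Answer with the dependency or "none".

Check H → E, G: no single fragment contains all of {E, G, H}, and the restricted closure of {H} across the fragments never reaches {E, G}.
E, K → F is preserved.
K → H is preserved.
F, G → J is preserved.
H, K → I, J is preserved.

H -> E, G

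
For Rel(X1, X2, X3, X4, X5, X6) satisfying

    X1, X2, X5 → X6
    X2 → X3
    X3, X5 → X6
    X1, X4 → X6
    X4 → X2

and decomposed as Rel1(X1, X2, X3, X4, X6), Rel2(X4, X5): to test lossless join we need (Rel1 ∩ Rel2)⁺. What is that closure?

X2, X3, X4

Rel1 ∩ Rel2 = {X4}.
X4 → X2 applies, adding X2
X2 → X3 applies, adding X3
Closure: {X2, X3, X4}.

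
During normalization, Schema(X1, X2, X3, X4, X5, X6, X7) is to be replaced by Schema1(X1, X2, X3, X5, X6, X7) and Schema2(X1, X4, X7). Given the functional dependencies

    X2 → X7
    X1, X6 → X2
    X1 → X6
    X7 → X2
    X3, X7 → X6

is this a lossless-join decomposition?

Common attributes: Schema1 ∩ Schema2 = {X1, X7}.
Closure of {X1, X7}: X1 → X6 applies, adding X6; X7 → X2 applies, adding X2. So (X1, X7)⁺ = {X1, X2, X6, X7}.
The closure contains neither all of Schema1 = {X1, X2, X3, X5, X6, X7} nor all of Schema2 = {X1, X4, X7}, so the common attributes are not a superkey of either fragment. The join is lossy.

No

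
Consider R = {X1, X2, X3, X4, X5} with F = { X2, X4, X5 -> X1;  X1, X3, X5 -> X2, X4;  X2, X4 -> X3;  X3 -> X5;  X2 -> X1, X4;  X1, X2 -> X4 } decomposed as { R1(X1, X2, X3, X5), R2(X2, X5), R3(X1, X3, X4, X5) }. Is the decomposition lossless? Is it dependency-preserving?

Lossless test (chase): Rows 1 and 3 agree on X1, X3, X5; apply X1, X3, X5→X2, X4 and equate their X2, X4 entries. Rows 1 and 2 agree on X2; apply X2→X1, X4 and equate their X1, X4 entries. Rows 1 and 2 agree on X2, X4; apply X2, X4→X3 and equate their X3 entries. Row 1 is now all distinguished symbols — the join is lossless.
Dependency preservation: X2, X4, X5 → X1; X1, X3, X5 → X2, X4; X2, X4 → X3; X2 → X1, X4; X1, X2 → X4 are not contained in any single fragment, but the restricted closure of each left-hand side across the fragments still reaches the right-hand side; the remaining FDs each lie inside some fragment. All dependencies are preserved.

lossless and dependency-preserving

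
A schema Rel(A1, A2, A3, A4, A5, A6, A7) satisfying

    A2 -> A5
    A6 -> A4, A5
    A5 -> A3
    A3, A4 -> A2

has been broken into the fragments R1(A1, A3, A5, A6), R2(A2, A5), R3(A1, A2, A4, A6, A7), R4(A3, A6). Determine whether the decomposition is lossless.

Chase test. Columns are A1, A2, A3, A4, A5, A6, A7; row i has aⱼ where attribute j ∈ Ri, else bᵢⱼ.
Initial tableau (one row per fragment):
  row 1: a1 b12 a3 b14 a5 a6 b17
  row 2: b21 a2 b23 b24 a5 b26 b27
  row 3: a1 a2 b33 a4 b35 a6 a7
  row 4: b41 b42 a3 b44 b45 a6 b47
Rows 2 and 3 agree on A2; apply A2→A5 and equate their A5 entries.
Rows 1 and 3 agree on A6; apply A6→A4, A5 and equate their A4, A5 entries.
Rows 1 and 4 agree on A6; apply A6→A4, A5 and equate their A4, A5 entries.
Rows 1 and 2 agree on A5; apply A5→A3 and equate their A3 entries.
Rows 1 and 3 agree on A5; apply A5→A3 and equate their A3 entries.
Rows 1 and 3 agree on A3, A4; apply A3, A4→A2 and equate their A2 entries.
Rows 1 and 4 agree on A3, A4; apply A3, A4→A2 and equate their A2 entries.
Row 3 is now all distinguished symbols — the join is lossless.

Yes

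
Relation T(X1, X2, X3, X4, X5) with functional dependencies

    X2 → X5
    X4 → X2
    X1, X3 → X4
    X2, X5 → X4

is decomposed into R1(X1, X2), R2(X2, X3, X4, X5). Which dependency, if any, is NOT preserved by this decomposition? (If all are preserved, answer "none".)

Check X1, X3 → X4: no single fragment contains all of {X1, X3, X4}, and the restricted closure of {X1, X3} across the fragments never reaches {X4}.
X2 → X5 is preserved.
X4 → X2 is preserved.
X2, X5 → X4 is preserved.

X1, X3 → X4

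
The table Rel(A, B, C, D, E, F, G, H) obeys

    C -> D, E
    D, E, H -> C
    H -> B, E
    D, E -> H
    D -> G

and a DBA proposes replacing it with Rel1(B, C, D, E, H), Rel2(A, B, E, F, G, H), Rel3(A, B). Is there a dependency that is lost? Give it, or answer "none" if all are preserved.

D -> G

Check D → G: no single fragment contains all of {D, G}, and the restricted closure of {D} across the fragments never reaches {G}.
C → D, E is preserved.
D, E, H → C is preserved.
H → B, E is preserved.
D, E → H is preserved.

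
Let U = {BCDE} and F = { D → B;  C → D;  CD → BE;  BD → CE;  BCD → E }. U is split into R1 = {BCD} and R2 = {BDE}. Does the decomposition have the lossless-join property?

Common attributes: R1 ∩ R2 = {BD}.
Closure of {BD}: BD → CE applies, adding CE. So (BD)⁺ = {BCDE}.
This closure contains every attribute of R1, so R1 ∩ R2 → R1. The join is lossless.

Yes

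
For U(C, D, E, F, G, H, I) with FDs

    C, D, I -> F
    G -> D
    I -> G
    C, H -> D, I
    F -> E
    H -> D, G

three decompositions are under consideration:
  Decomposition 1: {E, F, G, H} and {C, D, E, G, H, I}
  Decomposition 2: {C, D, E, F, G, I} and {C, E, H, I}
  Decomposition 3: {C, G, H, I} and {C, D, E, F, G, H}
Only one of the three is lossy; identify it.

Decomposition 1

Decomposition 1: common = {E, G, H}, closure = {D, E, G, H} → lossy.
Decomposition 2: common = {C, E, I}, closure = {C, D, E, F, G, I} → lossless.
Decomposition 3: common = {C, G, H}, closure = {C, D, E, F, G, H, I} → lossless.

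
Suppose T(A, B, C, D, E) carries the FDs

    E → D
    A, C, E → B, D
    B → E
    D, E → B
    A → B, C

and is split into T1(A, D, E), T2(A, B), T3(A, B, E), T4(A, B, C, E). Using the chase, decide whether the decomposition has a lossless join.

Yes

Chase test. Columns are A, B, C, D, E; row i has aⱼ where attribute j ∈ Ti, else bᵢⱼ.
Initial tableau (one row per fragment):
  row 1: a1 b12 b13 a4 a5
  row 2: a1 a2 b23 b24 b25
  row 3: a1 a2 b33 b34 a5
  row 4: a1 a2 a3 b44 a5
Rows 1 and 3 agree on E; apply E→D and equate their D entries.
Rows 1 and 4 agree on E; apply E→D and equate their D entries.
Rows 2 and 3 agree on B; apply B→E and equate their E entries.
Rows 1 and 3 agree on D, E; apply D, E→B and equate their B entries.
Rows 1 and 2 agree on A; apply A→B, C and equate their B, C entries.
Rows 1 and 3 agree on A; apply A→B, C and equate their B, C entries.
Rows 1 and 4 agree on A; apply A→B, C and equate their B, C entries.
Rows 1 and 2 agree on E; apply E→D and equate their D entries.
Row 1 is now all distinguished symbols — the join is lossless.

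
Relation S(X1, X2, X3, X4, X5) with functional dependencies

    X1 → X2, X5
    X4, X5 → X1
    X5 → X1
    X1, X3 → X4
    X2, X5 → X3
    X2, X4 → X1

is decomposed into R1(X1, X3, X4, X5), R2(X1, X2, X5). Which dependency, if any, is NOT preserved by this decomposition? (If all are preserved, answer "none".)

X2, X4 → X1

Check X2, X4 → X1: no single fragment contains all of {X1, X2, X4}, and the restricted closure of {X2, X4} across the fragments never reaches {X1}.
X1 → X2, X5 is preserved.
X4, X5 → X1 is preserved.
X5 → X1 is preserved.
X1, X3 → X4 is preserved.
X2, X5 → X3 is preserved.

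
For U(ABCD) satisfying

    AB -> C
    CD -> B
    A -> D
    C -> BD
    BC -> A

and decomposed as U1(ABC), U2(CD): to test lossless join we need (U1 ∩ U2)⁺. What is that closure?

U1 ∩ U2 = {C}.
C → BD applies, adding BD
BC → A applies, adding A
Closure: {ABCD}.

ABCD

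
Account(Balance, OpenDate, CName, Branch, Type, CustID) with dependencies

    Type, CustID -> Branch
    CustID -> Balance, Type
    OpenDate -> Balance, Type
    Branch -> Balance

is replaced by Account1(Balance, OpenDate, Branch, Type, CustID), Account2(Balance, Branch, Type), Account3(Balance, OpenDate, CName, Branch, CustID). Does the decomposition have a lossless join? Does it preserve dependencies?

lossless and dependency-preserving

Lossless test (chase): Rows 1 and 3 agree on CustID; apply CustID→Balance, Type and equate their Balance, Type entries. Row 3 is now all distinguished symbols — the join is lossless.
Dependency preservation: every FD's attributes lie within a single fragment, so each can be enforced locally — preserved.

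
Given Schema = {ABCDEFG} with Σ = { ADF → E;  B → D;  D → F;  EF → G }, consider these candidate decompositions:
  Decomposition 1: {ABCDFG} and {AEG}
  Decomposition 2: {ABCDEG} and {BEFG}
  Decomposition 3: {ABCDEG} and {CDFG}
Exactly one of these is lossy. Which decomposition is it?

Decomposition 1

Decomposition 1: common = {AG}, closure = {AG} → lossy.
Decomposition 2: common = {BEG}, closure = {BDEFG} → lossless.
Decomposition 3: common = {CDG}, closure = {CDFG} → lossless.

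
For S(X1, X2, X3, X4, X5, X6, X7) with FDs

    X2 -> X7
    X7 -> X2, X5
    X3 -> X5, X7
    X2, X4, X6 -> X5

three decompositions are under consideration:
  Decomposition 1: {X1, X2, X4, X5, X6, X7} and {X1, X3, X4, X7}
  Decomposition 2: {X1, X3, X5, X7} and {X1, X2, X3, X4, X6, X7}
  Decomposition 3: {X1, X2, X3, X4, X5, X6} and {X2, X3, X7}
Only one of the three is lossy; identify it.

Decomposition 1

Decomposition 1: common = {X1, X4, X7}, closure = {X1, X2, X4, X5, X7} → lossy.
Decomposition 2: common = {X1, X3, X7}, closure = {X1, X2, X3, X5, X7} → lossless.
Decomposition 3: common = {X2, X3}, closure = {X2, X3, X5, X7} → lossless.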